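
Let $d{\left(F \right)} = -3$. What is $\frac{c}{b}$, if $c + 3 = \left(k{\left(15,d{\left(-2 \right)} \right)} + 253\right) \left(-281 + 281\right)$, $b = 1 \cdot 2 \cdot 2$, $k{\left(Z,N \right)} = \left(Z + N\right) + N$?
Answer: $- \frac{3}{4} \approx -0.75$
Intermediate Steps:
$k{\left(Z,N \right)} = Z + 2 N$ ($k{\left(Z,N \right)} = \left(N + Z\right) + N = Z + 2 N$)
$b = 4$ ($b = 2 \cdot 2 = 4$)
$c = -3$ ($c = -3 + \left(\left(15 + 2 \left(-3\right)\right) + 253\right) \left(-281 + 281\right) = -3 + \left(\left(15 - 6\right) + 253\right) 0 = -3 + \left(9 + 253\right) 0 = -3 + 262 \cdot 0 = -3 + 0 = -3$)
$\frac{c}{b} = - \frac{3}{4}$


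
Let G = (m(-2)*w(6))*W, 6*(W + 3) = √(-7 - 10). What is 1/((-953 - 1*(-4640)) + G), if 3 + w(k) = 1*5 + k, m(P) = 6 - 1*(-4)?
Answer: 31023/106963481 - 120*I*√17/106963481 ≈ 0.00029003 - 4.6256e-6*I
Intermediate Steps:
m(P) = 10 (m(P) = 6 + 4 = 10)
w(k) = 2 + k (w(k) = -3 + (1*5 + k) = -3 + (5 + k) = 2 + k)
W = -3 + I*√17/6 (W = -3 + √(-7 - 10)/6 = -3 + √(-17)/6 = -3 + (I*√17)/6 = -3 + I*√17/6 ≈ -3.0 + 0.68718*I)
G = -240 + 40*I*√17/3 (G = (10*(2 + 6))*(-3 + I*√17/6) = (10*8)*(-3 + I*√17/6) = 80*(-3 + I*√17/6) = -240 + 40*I*√17/3 ≈ -240.0 + 54.975*I)
1/((-953 - 1*(-4640)) + G) = 1/((-953 - 1*(-4640)) + (-240 + 40*I*√17/3)) = 1/((-953 + 4640) + (-240 + 40*I*√17/3)) = 1/(3687 + (-240 + 40*I*√17/3)) = 1/(3447 + 40*I*√17/3)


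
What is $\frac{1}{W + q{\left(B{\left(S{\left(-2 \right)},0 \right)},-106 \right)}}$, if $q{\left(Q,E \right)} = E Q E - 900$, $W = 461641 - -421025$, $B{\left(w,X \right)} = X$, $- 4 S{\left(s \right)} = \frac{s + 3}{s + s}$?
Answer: $\frac{1}{881766} \approx 1.1341 \cdot 10^{-6}$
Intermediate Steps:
$S{\left(s \right)} = - \frac{3 + s}{8 s}$ ($S{\left(s \right)} = - \frac{\left(s + 3\right) \frac{1}{s + s}}{4} = - \frac{\left(3 + s\right) \frac{1}{2 s}}{4} = - \frac{\frac{1}{2} \frac{1}{s} \left(3 + s\right)}{4} = - \frac{3 + s}{8 s}$)
$W = 882666$ ($W = 461641 + 421025 = 882666$)
$q{\left(Q,E \right)} = -900 + Q E^{2}$ ($q{\left(Q,E \right)} = Q E^{2} - 900 = -900 + Q E^{2}$)
$\frac{1}{W + q{\left(B{\left(S{\left(-2 \right)},0 \right)},-106 \right)}} = \frac{1}{882666 - \left(900 + 0 \left(-106\right)^{2}\right)} = \frac{1}{882666 + \left(-900 + 0 \cdot 11236\right)} = \frac{1}{882666 + \left(-900 + 0\right)} = \frac{1}{882666 - 900} = \frac{1}{881766}$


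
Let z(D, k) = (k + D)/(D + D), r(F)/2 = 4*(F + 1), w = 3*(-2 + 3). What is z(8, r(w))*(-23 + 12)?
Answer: -55/2 ≈ -27.500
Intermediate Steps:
w = 3 (w = 3*1 = 3)
r(F) = 8 + 8*F (r(F) = 2*(4*(F + 1)) = 2*(4*(1 + F)) = 2*(4 + 4*F) = 8 + 8*F)
z(D, k) = (D + k)/(2*D) (z(D, k) = (D + k)/((2*D)) = (D + k)*(1/(2*D)) = (D + k)/(2*D))
z(8, r(w))*(-23 + 12) = ((1/2)*(8 + (8 + 8*3))/8)*(-23 + 12) = ((1/2)*(1/8)*(8 + (8 + 24)))*(-11) = ((1/2)*(1/8)*(8 + 32))*(-11) = ((1/2)*(1/8)*40)*(-11) = (5/2)*(-11) = -55/2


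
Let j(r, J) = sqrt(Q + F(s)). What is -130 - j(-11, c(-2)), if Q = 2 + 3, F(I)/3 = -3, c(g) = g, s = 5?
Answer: -130 - 2*I ≈ -130.0 - 2.0*I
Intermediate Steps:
F(I) = -9 (F(I) = 3*(-3) = -9)
Q = 5
j(r, J) = 2*I (j(r, J) = sqrt(5 - 9) = sqrt(-4) = 2*I)
-130 - j(-11, c(-2)) = -130 - 2*I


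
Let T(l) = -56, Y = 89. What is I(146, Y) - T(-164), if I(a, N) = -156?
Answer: -100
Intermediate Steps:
I(146, Y) - T(-164) = -156 - 1*(-56) = -156 + 56 = -100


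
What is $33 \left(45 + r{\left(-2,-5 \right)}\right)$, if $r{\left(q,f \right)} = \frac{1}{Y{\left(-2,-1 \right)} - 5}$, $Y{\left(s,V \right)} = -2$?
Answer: $\frac{10362}{7} \approx 1480.3$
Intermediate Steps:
$r{\left(q,f \right)} = - \frac{1}{7}$ ($r{\left(q,f \right)} = \frac{1}{-2 - 5} = \frac{1}{-7} = - \frac{1}{7}$)
$33 \left(45 + r{\left(-2,-5 \right)}\right) = 33 \left(45 - \frac{1}{7}\right) = 33 \cdot \frac{314}{7} = \frac{10362}{7}$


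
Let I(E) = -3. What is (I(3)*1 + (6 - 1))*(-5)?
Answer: -10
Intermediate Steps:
(I(3)*1 + (6 - 1))*(-5) = (-3*1 + (6 - 1))*(-5) = (-3 + 5)*(-5) = 2*(-5) = -10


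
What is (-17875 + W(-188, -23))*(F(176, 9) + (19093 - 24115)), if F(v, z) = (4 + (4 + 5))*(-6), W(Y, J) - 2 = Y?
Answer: 92111100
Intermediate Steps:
W(Y, J) = 2 + Y
F(v, z) = -78 (F(v, z) = (4 + 9)*(-6) = 13*(-6) = -78)
(-17875 + W(-188, -23))*(F(176, 9) + (19093 - 24115)) = (-17875 + (2 - 188))*(-78 + (19093 - 24115)) = (-17875 - 186)*(-78 - 5022) = -18061*(-5100) = 92111100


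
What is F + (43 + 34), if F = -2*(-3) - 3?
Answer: 80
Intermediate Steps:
F = 3 (F = 6 - 3 = 3)
F + (43 + 34) = 3 + (43 + 34) = 3 + 77 = 80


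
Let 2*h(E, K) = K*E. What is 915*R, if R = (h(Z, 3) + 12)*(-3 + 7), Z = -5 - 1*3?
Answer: 0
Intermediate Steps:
Z = -8 (Z = -5 - 3 = -8)
h(E, K) = E*K/2 (h(E, K) = (K*E)/2 = (E*K)/2 = E*K/2)
R = 0 (R = ((½)*(-8)*3 + 12)*(-3 + 7) = (-12 + 12)*4 = 0*4 = 0)
915*R = 915*0 = 0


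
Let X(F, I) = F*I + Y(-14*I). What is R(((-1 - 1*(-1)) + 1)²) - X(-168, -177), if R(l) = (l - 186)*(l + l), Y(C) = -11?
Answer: -30095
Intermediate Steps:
X(F, I) = -11 + F*I (X(F, I) = F*I - 11 = -11 + F*I)
R(l) = 2*l*(-186 + l) (R(l) = (-186 + l)*(2*l) = 2*l*(-186 + l))
R(((-1 - 1*(-1)) + 1)²) - X(-168, -177) = 2*((-1 - 1*(-1)) + 1)²*(-186 + ((-1 - 1*(-1)) + 1)²) - (-11 - 168*(-177)) = 2*((-1 + 1) + 1)²*(-186 + ((-1 + 1) + 1)²) - (-11 + 29736) = 2*(0 + 1)²*(-186 + (0 + 1)²) - 1*29725 = 2*1²*(-186 + 1²) - 29725 = 2*1*(-186 + 1) - 29725 = 2*1*(-185) - 29725 = -370 - 29725 = -30095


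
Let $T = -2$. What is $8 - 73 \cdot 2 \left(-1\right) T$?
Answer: $-284$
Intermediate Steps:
$8 - 73 \cdot 2 \left(-1\right) T = 8 - 73 \cdot 2 \left(-1\right) \left(-2\right) = 8 - 73 \left(\left(-2\right) \left(-2\right)\right) = 8 - 292 = -284$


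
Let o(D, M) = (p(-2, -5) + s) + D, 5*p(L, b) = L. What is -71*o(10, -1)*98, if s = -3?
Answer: -229614/5 ≈ -45923.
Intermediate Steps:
p(L, b) = L/5
o(D, M) = -17/5 + D (o(D, M) = ((⅕)*(-2) - 3) + D = (-⅖ - 3) + D = -17/5 + D)
-71*o(10, -1)*98 = -71*(-17/5 + 10)*98 = -71*33/5*98 = -2343/5*98 = -229614/5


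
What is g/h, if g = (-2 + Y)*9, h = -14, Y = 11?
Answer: -81/14 ≈ -5.7857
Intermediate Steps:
g = 81 (g = (-2 + 11)*9 = 9*9 = 81)
g/h = 81/(-14) = 81*(-1/14) = -81/14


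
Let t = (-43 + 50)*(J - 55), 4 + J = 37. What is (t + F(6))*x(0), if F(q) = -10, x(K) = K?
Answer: 0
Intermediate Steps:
J = 33 (J = -4 + 37 = 33)
t = -154 (t = (-43 + 50)*(33 - 55) = 7*(-22) = -154)
(t + F(6))*x(0) = (-154 - 10)*0 = -164*0 = 0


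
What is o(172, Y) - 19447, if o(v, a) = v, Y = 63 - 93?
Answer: -19275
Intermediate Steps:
Y = -30
o(172, Y) - 19447 = 172 - 19447 = -19275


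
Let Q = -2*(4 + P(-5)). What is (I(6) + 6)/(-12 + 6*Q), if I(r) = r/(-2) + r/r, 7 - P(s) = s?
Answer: -1/51 ≈ -0.019608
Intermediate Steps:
P(s) = 7 - s
Q = -32 (Q = -2*(4 + (7 - 1*(-5))) = -2*(4 + (7 + 5)) = -2*(4 + 12) = -2*16 = -32)
I(r) = 1 - r/2 (I(r) = r*(-½) + 1 = -r/2 + 1 = 1 - r/2)
(I(6) + 6)/(-12 + 6*Q) = ((1 - ½*6) + 6)/(-12 + 6*(-32)) = ((1 - 3) + 6)/(-12 - 192) = (-2 + 6)/(-204) = 4*(-1/204) = -1/51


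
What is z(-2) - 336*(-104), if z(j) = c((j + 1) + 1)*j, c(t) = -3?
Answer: 34950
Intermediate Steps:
z(j) = -3*j
z(-2) - 336*(-104) = -3*(-2) - 336*(-104) = 6 + 34944 = 34950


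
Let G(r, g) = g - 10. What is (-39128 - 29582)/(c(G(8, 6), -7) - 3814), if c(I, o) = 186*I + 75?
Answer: 68710/4483 ≈ 15.327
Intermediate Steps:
G(r, g) = -10 + g
c(I, o) = 75 + 186*I
(-39128 - 29582)/(c(G(8, 6), -7) - 3814) = (-39128 - 29582)/((75 + 186*(-10 + 6)) - 3814) = -68710/((75 + 186*(-4)) - 3814) = -68710/((75 - 744) - 3814) = -68710/(-669 - 3814) = -68710/(-4483) = -68710*(-1/4483) = 68710/4483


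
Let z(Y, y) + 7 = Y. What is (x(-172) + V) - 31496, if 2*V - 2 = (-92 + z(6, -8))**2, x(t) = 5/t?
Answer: -4673331/172 ≈ -27171.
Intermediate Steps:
z(Y, y) = -7 + Y
V = 8651/2 (V = 1 + (-92 + (-7 + 6))**2/2 = 1 + (-92 - 1)**2/2 = 1 + (1/2)*(-93)**2 = 1 + (1/2)*8649 = 1 + 8649/2 = 8651/2 ≈ 4325.5)
(x(-172) + V) - 31496 = (5/(-172) + 8651/2) - 31496 = (5*(-1/172) + 8651/2) - 31496 = (-5/172 + 8651/2) - 31496 = 743981/172 - 31496 = -4673331/172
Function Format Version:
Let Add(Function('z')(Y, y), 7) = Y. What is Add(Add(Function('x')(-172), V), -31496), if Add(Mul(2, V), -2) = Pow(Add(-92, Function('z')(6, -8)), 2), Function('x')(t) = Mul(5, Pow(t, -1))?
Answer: Rational(-4673331, 172) ≈ -27171.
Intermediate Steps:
Function('z')(Y, y) = Add(-7, Y)
V = Rational(8651, 2) (V = Add(1, Mul(Rational(1, 2), Pow(Add(-92, Add(-7, 6)), 2))) = Add(1, Mul(Rational(1, 2), Pow(Add(-92, -1), 2))) = Add(1, Mul(Rational(1, 2), Pow(-93, 2))) = Add(1, Mul(Rational(1, 2), 8649)) = Add(1, Rational(8649, 2)) = Rational(8651, 2) ≈ 4325.5)
Add(Add(Function('x')(-172), V), -31496) = Add(Add(Mul(5, Pow(-172, -1)), Rational(8651, 2)), -31496) = Add(Add(Mul(5, Rational(-1, 172)), Rational(8651, 2)), -31496) = Add(Add(Rational(-5, 172), Rational(8651, 2)), -31496) = Add(Rational(743981, 172), -31496) = Rational(-4673331, 172)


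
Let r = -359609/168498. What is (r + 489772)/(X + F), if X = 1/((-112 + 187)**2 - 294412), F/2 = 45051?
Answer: 23832217306056589/4384366196427954 ≈ 5.4357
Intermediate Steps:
r = -359609/168498 (r = -359609*1/168498 = -359609/168498 ≈ -2.1342)
F = 90102 (F = 2*45051 = 90102)
X = -1/288787 (X = 1/(75**2 - 294412) = 1/(5625 - 294412) = 1/(-288787) = -1/288787 ≈ -3.4628e-6)
(r + 489772)/(X + F) = (-359609/168498 + 489772)/(-1/288787 + 90102) = 82525242847/(168498*(26020286273/288787)) = (82525242847/168498)*(288787/26020286273) = 23832217306056589/4384366196427954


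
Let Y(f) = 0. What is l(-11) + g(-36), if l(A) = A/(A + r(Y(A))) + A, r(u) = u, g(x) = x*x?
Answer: 1286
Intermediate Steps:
g(x) = x²
l(A) = 1 + A (l(A) = A/(A + 0) + A = A/A + A = 1 + A)
l(-11) + g(-36) = (1 - 11) + (-36)² = -10 + 1296 = 1286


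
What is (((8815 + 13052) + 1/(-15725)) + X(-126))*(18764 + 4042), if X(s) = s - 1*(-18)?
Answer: 7803307208844/15725 ≈ 4.9624e+8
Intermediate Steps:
X(s) = 18 + s (X(s) = s + 18 = 18 + s)
(((8815 + 13052) + 1/(-15725)) + X(-126))*(18764 + 4042) = (((8815 + 13052) + 1/(-15725)) + (18 - 126))*(18764 + 4042) = ((21867 - 1/15725) - 108)*22806 = (343858574/15725 - 108)*22806 = (342160274/15725)*22806 = 7803307208844/15725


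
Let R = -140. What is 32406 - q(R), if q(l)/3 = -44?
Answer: 32538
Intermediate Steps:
q(l) = -132 (q(l) = 3*(-44) = -132)
32406 - q(R) = 32406 - 1*(-132) = 32406 + 132 = 32538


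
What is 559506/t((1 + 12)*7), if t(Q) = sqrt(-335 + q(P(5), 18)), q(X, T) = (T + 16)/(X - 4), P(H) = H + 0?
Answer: -559506*I*sqrt(301)/301 ≈ -32249.0*I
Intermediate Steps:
P(H) = H
q(X, T) = (16 + T)/(-4 + X)
t(Q) = I*sqrt(301) (t(Q) = sqrt(-335 + (16 + 18)/(-4 + 5)) = sqrt(-335 + 34/1) = sqrt(-335 + 1*34) = sqrt(-335 + 34) = sqrt(-301) = I*sqrt(301))
559506/t((1 + 12)*7) = 559506/((I*sqrt(301))) = 559506*(-I*sqrt(301)/301) = -559506*I*sqrt(301)/301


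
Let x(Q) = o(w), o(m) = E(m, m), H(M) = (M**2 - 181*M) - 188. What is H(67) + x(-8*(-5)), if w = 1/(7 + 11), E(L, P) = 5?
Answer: -7821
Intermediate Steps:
H(M) = -188 + M**2 - 181*M
w = 1/18 ≈ 0.055556
o(m) = 5
x(Q) = 5
H(67) + x(-8*(-5)) = (-188 + 67**2 - 181*67) + 5 = (-188 + 4489 - 12127) + 5 = -7826 + 5 = -7821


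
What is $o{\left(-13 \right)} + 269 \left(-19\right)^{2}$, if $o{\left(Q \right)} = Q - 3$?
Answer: $97093$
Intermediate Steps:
$o{\left(Q \right)} = -3 + Q$ ($o{\left(Q \right)} = Q - 3 = -3 + Q$)
$o{\left(-13 \right)} + 269 \left(-19\right)^{2} = \left(-3 - 13\right) + 269 \left(-19\right)^{2} = -16 + 269 \cdot 361 = -16 + 97109 = 97093$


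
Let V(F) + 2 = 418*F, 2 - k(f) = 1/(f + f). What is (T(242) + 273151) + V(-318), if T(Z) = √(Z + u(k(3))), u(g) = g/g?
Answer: 140225 + 9*√3 ≈ 1.4024e+5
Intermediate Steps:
k(f) = 2 - 1/(2*f) (k(f) = 2 - 1/(f + f) = 2 - 1/(2*f))
V(F) = -2 + 418*F
u(g) = 1
T(Z) = √(1 + Z) (T(Z) = √(Z + 1) = √(1 + Z))
(T(242) + 273151) + V(-318) = (√(1 + 242) + 273151) + (-2 + 418*(-318)) = (√243 + 273151) + (-2 - 132924) = (9*√3 + 273151) - 132926 = (273151 + 9*√3) - 132926 = 140225 + 9*√3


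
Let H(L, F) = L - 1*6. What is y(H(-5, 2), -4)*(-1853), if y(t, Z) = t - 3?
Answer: 25942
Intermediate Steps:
H(L, F) = -6 + L (H(L, F) = L - 6 = -6 + L)
y(t, Z) = -3 + t
y(H(-5, 2), -4)*(-1853) = (-3 + (-6 - 5))*(-1853) = (-3 - 11)*(-1853) = -14*(-1853) = 25942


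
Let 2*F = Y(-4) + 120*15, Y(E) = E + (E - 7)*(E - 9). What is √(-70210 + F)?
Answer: I*√276962/2 ≈ 263.14*I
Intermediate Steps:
Y(E) = E + (-9 + E)*(-7 + E) (Y(E) = E + (-7 + E)*(-9 + E) = E + (-9 + E)*(-7 + E))
F = 1939/2 (F = ((63 + (-4)² - 15*(-4)) + 120*15)/2 = ((63 + 16 + 60) + 1800)/2 = (139 + 1800)/2 = (½)*1939 = 1939/2 ≈ 969.50)
√(-70210 + F) = √(-70210 + 1939/2) = √(-138481/2) = I*√276962/2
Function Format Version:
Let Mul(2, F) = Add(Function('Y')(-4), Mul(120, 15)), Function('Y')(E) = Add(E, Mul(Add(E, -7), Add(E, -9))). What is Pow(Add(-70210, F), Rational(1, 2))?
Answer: Mul(Rational(1, 2), I, Pow(276962, Rational(1, 2))) ≈ Mul(263.14, I)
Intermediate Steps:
Function('Y')(E) = Add(E, Mul(Add(-9, E), Add(-7, E))) (Function('Y')(E) = Add(E, Mul(Add(-7, E), Add(-9, E))) = Add(E, Mul(Add(-9, E), Add(-7, E))))
F = Rational(1939, 2) (F = Mul(Rational(1, 2), Add(Add(63, Pow(-4, 2), Mul(-15, -4)), Mul(120, 15))) = Mul(Rational(1, 2), Add(Add(63, 16, 60), 1800)) = Mul(Rational(1, 2), Add(139, 1800)) = Mul(Rational(1, 2), 1939) = Rational(1939, 2) ≈ 969.50)
Pow(Add(-70210, F), Rational(1, 2)) = Pow(Add(-70210, Rational(1939, 2)), Rational(1, 2)) = Pow(Rational(-138481, 2), Rational(1, 2)) = Mul(Rational(1, 2), I, Pow(276962, Rational(1, 2)))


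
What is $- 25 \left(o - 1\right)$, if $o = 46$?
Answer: $-1125$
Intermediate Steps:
$- 25 \left(o - 1\right) = - 25 \left(46 - 1\right) = \left(-25\right) 45 = -1125$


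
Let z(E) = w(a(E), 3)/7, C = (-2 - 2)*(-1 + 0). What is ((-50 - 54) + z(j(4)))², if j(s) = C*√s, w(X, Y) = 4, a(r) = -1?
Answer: 524176/49 ≈ 10697.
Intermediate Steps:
C = 4 (C = -4*(-1) = 4)
j(s) = 4*√s
z(E) = 4/7
((-50 - 54) + z(j(4)))² = ((-50 - 54) + 4/7)² = (-104 + 4/7)² = (-724/7)² = 524176/49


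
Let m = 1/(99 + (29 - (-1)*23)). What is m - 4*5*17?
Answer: -51339/151 ≈ -339.99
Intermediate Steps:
m = 1/151 (m = 1/(99 + (29 - 1*(-23))) = 1/(99 + (29 + 23)) = 1/(99 + 52) = 1/151 ≈ 0.0066225)
m - 4*5*17 = 1/151 - 4*5*17 = 1/151 - 20*17 = 1/151 - 340 = -51339/151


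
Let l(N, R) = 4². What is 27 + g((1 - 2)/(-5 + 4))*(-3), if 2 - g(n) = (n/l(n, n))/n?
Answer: 339/16 ≈ 21.188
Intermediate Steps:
l(N, R) = 16
g(n) = 31/16 (g(n) = 2 - n/16/n = 2 - 1*1/16 = 2 - 1/16 = 31/16)
27 + g((1 - 2)/(-5 + 4))*(-3) = 27 + (31/16)*(-3) = 27 - 93/16 = 339/16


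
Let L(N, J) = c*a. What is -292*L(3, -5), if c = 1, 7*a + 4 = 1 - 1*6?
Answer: 2628/7 ≈ 375.43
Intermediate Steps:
a = -9/7 (a = -4/7 + (1 - 1*6)/7 = -4/7 + (1 - 6)/7 = -4/7 + (⅐)*(-5) = -4/7 - 5/7 = -9/7 ≈ -1.2857)
L(N, J) = -9/7 (L(N, J) = 1*(-9/7) = -9/7)
-292*L(3, -5) = -292*(-9/7) = 2628/7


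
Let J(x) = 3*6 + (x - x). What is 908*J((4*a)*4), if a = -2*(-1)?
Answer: 16344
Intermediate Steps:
a = 2
J(x) = 18 (J(x) = 18 + 0 = 18)
908*J((4*a)*4) = 908*18 = 16344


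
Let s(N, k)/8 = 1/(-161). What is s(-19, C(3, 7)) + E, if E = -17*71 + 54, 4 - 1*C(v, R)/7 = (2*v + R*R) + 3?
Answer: -185641/161 ≈ -1153.0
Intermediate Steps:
C(v, R) = 7 - 14*v - 7*R**2 (C(v, R) = 28 - 7*((2*v + R*R) + 3) = 28 - 7*((2*v + R**2) + 3) = 28 - 7*((R**2 + 2*v) + 3) = 28 - 7*(3 + R**2 + 2*v) = 28 + (-21 - 14*v - 7*R**2) = 7 - 14*v - 7*R**2)
s(N, k) = -8/161 (s(N, k) = 8/(-161) = 8*(-1/161) = -8/161)
E = -1153 (E = -1207 + 54 = -1153)
s(-19, C(3, 7)) + E = -8/161 - 1153 = -185641/161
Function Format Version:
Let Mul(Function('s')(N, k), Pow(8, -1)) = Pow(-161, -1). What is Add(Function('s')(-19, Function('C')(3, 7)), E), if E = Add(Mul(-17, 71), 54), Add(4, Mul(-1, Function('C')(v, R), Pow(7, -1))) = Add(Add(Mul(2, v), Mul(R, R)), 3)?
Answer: Rational(-185641, 161) ≈ -1153.0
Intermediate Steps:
Function('C')(v, R) = Add(7, Mul(-14, v), Mul(-7, Pow(R, 2))) (Function('C')(v, R) = Add(28, Mul(-7, Add(Add(Mul(2, v), Mul(R, R)), 3))) = Add(28, Mul(-7, Add(Add(Mul(2, v), Pow(R, 2)), 3))) = Add(28, Mul(-7, Add(Add(Pow(R, 2), Mul(2, v)), 3))) = Add(28, Mul(-7, Add(3, Pow(R, 2), Mul(2, v)))) = Add(28, Add(-21, Mul(-14, v), Mul(-7, Pow(R, 2)))) = Add(7, Mul(-14, v), Mul(-7, Pow(R, 2))))
Function('s')(N, k) = Rational(-8, 161) (Function('s')(N, k) = Mul(8, Pow(-161, -1)) = Mul(8, Rational(-1, 161)) = Rational(-8, 161))
E = -1153 (E = Add(-1207, 54) = -1153)
Add(Function('s')(-19, Function('C')(3, 7)), E) = Add(Rational(-8, 161), -1153) = Rational(-185641, 161)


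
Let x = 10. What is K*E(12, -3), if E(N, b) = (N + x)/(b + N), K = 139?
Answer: 3058/9 ≈ 339.78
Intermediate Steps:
E(N, b) = (10 + N)/(N + b) (E(N, b) = (N + 10)/(b + N) = (10 + N)/(N + b))
K*E(12, -3) = 139*((10 + 12)/(12 - 3)) = 139*(22/9) = 3058/9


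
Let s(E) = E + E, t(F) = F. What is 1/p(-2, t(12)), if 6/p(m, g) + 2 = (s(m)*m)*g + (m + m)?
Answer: 15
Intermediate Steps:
s(E) = 2*E
p(m, g) = 6/(-2 + 2*m + 2*g*m²) (p(m, g) = 6/(-2 + (((2*m)*m)*g + (m + m))) = 6/(-2 + ((2*m²)*g + 2*m)) = 6/(-2 + (2*g*m² + 2*m)) = 6/(-2 + (2*m + 2*g*m²)) = 6/(-2 + 2*m + 2*g*m²))
1/p(-2, t(12)) = 1/(3/(-1 - 2 + 12*(-2)²)) = 1/(3/(-1 - 2 + 12*4)) = 1/(3/(-1 - 2 + 48)) = 1/(3/45) = 1/(3*(1/45)) = 1/(1/15) = 15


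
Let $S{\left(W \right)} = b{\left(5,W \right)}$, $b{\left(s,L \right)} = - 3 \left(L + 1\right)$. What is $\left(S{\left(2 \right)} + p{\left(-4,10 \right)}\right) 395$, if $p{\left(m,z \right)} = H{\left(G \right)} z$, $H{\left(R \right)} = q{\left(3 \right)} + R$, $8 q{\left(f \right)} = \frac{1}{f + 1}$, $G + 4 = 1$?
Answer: $- \frac{244505}{16} \approx -15282.0$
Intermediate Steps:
$G = -3$ ($G = -4 + 1 = -3$)
$q{\left(f \right)} = \frac{1}{8 \left(1 + f\right)}$ ($q{\left(f \right)} = \frac{1}{8 \left(f + 1\right)} = \frac{1}{8 \left(1 + f\right)}$)
$b{\left(s,L \right)} = -3 - 3 L$ ($b{\left(s,L \right)} = - 3 \left(1 + L\right) = -3 - 3 L$)
$H{\left(R \right)} = \frac{1}{32} + R$ ($H{\left(R \right)} = \frac{1}{8 \left(1 + 3\right)} + R = \frac{1}{8 \cdot 4} + R = \frac{1}{8} \cdot \frac{1}{4} + R = \frac{1}{32} + R$)
$S{\left(W \right)} = -3 - 3 W$
$p{\left(m,z \right)} = - \frac{95 z}{32}$ ($p{\left(m,z \right)} = \left(\frac{1}{32} - 3\right) z = - \frac{95 z}{32}$)
$\left(S{\left(2 \right)} + p{\left(-4,10 \right)}\right) 395 = \left(\left(-3 - 6\right) - \frac{475}{16}\right) 395 = \left(-9 - \frac{475}{16}\right) 395 = \left(- \frac{619}{16}\right) 395 = - \frac{244505}{16}$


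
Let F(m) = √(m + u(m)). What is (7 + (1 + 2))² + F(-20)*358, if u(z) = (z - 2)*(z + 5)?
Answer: 100 + 358*√310 ≈ 6403.2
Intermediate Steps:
u(z) = (-2 + z)*(5 + z)
F(m) = √(-10 + m² + 4*m) (F(m) = √(m + (-10 + m² + 3*m)) = √(-10 + m² + 4*m))
(7 + (1 + 2))² + F(-20)*358 = (7 + (1 + 2))² + √(-10 + (-20)² + 4*(-20))*358 = (7 + 3)² + √(-10 + 400 - 80)*358 = 10² + √310*358 = 100 + 358*√310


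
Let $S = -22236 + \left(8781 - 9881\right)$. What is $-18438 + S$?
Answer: $-41774$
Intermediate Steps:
$S = -23336$ ($S = -22236 + \left(8781 - 9881\right) = -22236 - 1100 = -23336$)
$-18438 + S = -18438 - 23336 = -41774$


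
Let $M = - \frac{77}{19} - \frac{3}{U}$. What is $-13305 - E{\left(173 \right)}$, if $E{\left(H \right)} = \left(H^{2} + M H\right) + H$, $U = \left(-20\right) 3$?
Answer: $- \frac{16231527}{380} \approx -42715.0$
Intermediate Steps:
$U = -60$
$M = - \frac{1521}{380}$ ($M = - \frac{77}{19} - \frac{3}{-60} = \left(-77\right) \frac{1}{19} - - \frac{1}{20} = - \frac{77}{19} + \frac{1}{20} = - \frac{1521}{380} \approx -4.0026$)
$E{\left(H \right)} = H^{2} - \frac{1141 H}{380}$ ($E{\left(H \right)} = \left(H^{2} - \frac{1521 H}{380}\right) + H = H^{2} - \frac{1141 H}{380}$)
$-13305 - E{\left(173 \right)} = -13305 - \frac{1}{380} \cdot 173 \left(-1141 + 380 \cdot 173\right) = -13305 - \frac{1}{380} \cdot 173 \left(-1141 + 65740\right) = -13305 - \frac{1}{380} \cdot 173 \cdot 64599 = -13305 - \frac{11175627}{380} = - \frac{16231527}{380}$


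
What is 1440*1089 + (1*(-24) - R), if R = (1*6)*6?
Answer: 1568100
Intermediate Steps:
R = 36 (R = 6*6 = 36)
1440*1089 + (1*(-24) - R) = 1440*1089 + (1*(-24) - 1*36) = 1568160 + (-24 - 36) = 1568160 - 60 = 1568100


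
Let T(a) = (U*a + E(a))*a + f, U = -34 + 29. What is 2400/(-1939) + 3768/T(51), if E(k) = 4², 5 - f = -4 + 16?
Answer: -9144138/5912011 ≈ -1.5467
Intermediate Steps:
U = -5
f = -7 (f = 5 - (-4 + 16) = 5 - 1*12 = 5 - 12 = -7)
E(k) = 16
T(a) = -7 + a*(16 - 5*a) (T(a) = (-5*a + 16)*a - 7 = (16 - 5*a)*a - 7 = a*(16 - 5*a) - 7 = -7 + a*(16 - 5*a))
2400/(-1939) + 3768/T(51) = 2400/(-1939) + 3768/(-7 - 5*51² + 16*51) = 2400*(-1/1939) + 3768/(-7 - 5*2601 + 816) = -2400/1939 + 3768/(-7 - 13005 + 816) = -2400/1939 + 3768/(-12196) = -2400/1939 + 3768*(-1/12196) = -2400/1939 - 942/3049 = -9144138/5912011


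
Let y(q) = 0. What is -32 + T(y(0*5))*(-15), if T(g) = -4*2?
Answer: 88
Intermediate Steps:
T(g) = -8
-32 + T(y(0*5))*(-15) = -32 - 8*(-15) = -32 + 120 = 88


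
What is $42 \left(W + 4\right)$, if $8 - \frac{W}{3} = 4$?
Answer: $672$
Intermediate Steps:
$W = 12$ ($W = 24 - 12 = 12$)
$42 \left(W + 4\right) = 42 \left(12 + 4\right) = 42 \cdot 16 = 672$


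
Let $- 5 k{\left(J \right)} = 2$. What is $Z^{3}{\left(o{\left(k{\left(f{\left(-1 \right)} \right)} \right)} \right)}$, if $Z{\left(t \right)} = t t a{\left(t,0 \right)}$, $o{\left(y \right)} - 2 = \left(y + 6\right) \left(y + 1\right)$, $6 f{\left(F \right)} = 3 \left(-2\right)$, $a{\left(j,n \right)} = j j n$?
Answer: $0$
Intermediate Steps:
$a{\left(j,n \right)} = n j^{2}$ ($a{\left(j,n \right)} = j^{2} n = n j^{2}$)
$f{\left(F \right)} = -1$ ($f{\left(F \right)} = \frac{3 \left(-2\right)}{6} = \frac{1}{6} \left(-6\right) = -1$)
$k{\left(J \right)} = - \frac{2}{5}$ ($k{\left(J \right)} = \left(- \frac{1}{5}\right) 2 = - \frac{2}{5}$)
$o{\left(y \right)} = 2 + \left(1 + y\right) \left(6 + y\right)$ ($o{\left(y \right)} = 2 + \left(y + 6\right) \left(y + 1\right) = 2 + \left(6 + y\right) \left(1 + y\right) = 2 + \left(1 + y\right) \left(6 + y\right)$)
$Z{\left(t \right)} = 0$ ($Z{\left(t \right)} = t t 0 t^{2} = t^{2} \cdot 0 = 0$)
$Z^{3}{\left(o{\left(k{\left(f{\left(-1 \right)} \right)} \right)} \right)} = 0^{3} = 0$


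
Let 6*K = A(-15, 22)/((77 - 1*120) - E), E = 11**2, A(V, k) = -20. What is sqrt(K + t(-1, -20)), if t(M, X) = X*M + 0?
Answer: 5*sqrt(48462)/246 ≈ 4.4744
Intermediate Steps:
E = 121
t(M, X) = M*X (t(M, X) = M*X + 0 = M*X)
K = 5/246 (K = (-20/((77 - 1*120) - 1*121))/6 = (-20/((77 - 120) - 121))/6 = (-20/(-43 - 121))/6 = (-20/(-164))/6 = (-20*(-1/164))/6 = (1/6)*(5/41) = 5/246 ≈ 0.020325)
sqrt(K + t(-1, -20)) = sqrt(5/246 - 1*(-20)) = sqrt(5/246 + 20) = sqrt(4925/246) = 5*sqrt(48462)/246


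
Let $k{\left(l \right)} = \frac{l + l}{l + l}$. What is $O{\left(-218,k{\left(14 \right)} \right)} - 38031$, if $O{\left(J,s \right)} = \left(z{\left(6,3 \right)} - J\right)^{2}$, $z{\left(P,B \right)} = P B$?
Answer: $17665$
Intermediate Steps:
$z{\left(P,B \right)} = B P$
$k{\left(l \right)} = 1$ ($k{\left(l \right)} = \frac{2 l}{2 l} = 2 l \frac{1}{2 l} = 1$)
$O{\left(J,s \right)} = \left(18 - J\right)^{2}$ ($O{\left(J,s \right)} = \left(3 \cdot 6 - J\right)^{2} = \left(18 - J\right)^{2}$)
$O{\left(-218,k{\left(14 \right)} \right)} - 38031 = \left(-18 - 218\right)^{2} - 38031 = \left(-236\right)^{2} - 38031 = 55696 - 38031 = 17665$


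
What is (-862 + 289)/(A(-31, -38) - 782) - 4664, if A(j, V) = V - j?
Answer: -1226441/263 ≈ -4663.3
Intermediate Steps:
(-862 + 289)/(A(-31, -38) - 782) - 4664 = (-862 + 289)/((-38 - 1*(-31)) - 782) - 4664 = -573/((-38 + 31) - 782) - 4664 = -573/(-7 - 782) - 4664 = -573/(-789) - 4664 = -573*(-1/789) - 4664 = 191/263 - 4664 = -1226441/263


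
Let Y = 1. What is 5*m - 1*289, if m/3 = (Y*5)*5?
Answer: 86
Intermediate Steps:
m = 75 (m = 3*((1*5)*5) = 3*(5*5) = 3*25 = 75)
5*m - 1*289 = 5*75 - 1*289 = 375 - 289 = 86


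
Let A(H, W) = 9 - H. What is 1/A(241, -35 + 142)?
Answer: -1/232 ≈ -0.0043103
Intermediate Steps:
1/A(241, -35 + 142) = 1/(9 - 1*241) = 1/(9 - 241) = 1/(-232) = -1/232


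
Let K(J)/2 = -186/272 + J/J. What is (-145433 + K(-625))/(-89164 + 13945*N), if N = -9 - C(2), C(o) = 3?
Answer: 9889401/17442272 ≈ 0.56698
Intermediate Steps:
K(J) = 43/68 (K(J) = 2*(-186/272 + J/J) = 2*(-186*1/272 + 1) = 2*(-93/136 + 1) = 2*(43/136) = 43/68)
N = -12 (N = -9 - 1*3 = -9 - 3 = -12)
(-145433 + K(-625))/(-89164 + 13945*N) = (-145433 + 43/68)/(-89164 + 13945*(-12)) = -9889401/(68*(-89164 - 167340)) = -9889401/68/(-256504) = -9889401/68*(-1/256504) = 9889401/17442272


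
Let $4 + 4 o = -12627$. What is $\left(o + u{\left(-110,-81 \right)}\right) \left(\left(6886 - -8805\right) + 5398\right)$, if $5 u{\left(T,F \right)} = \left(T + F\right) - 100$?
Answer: $- \frac{1356423391}{20} \approx -6.7821 \cdot 10^{7}$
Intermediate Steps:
$o = - \frac{12631}{4}$ ($o = -1 + \frac{1}{4} \left(-12627\right) = -1 - \frac{12627}{4} = - \frac{12631}{4} \approx -3157.8$)
$u{\left(T,F \right)} = -20 + \frac{F}{5} + \frac{T}{5}$ ($u{\left(T,F \right)} = \frac{\left(T + F\right) - 100}{5} = \frac{\left(F + T\right) - 100}{5} = \frac{-100 + F + T}{5} = -20 + \frac{F}{5} + \frac{T}{5}$)
$\left(o + u{\left(-110,-81 \right)}\right) \left(\left(6886 - -8805\right) + 5398\right) = \left(- \frac{12631}{4} + \left(-20 + \frac{1}{5} \left(-81\right) + \frac{1}{5} \left(-110\right)\right)\right) \left(\left(6886 - -8805\right) + 5398\right) = \left(- \frac{12631}{4} - \frac{291}{5}\right) \left(\left(6886 + 8805\right) + 5398\right) = \left(- \frac{12631}{4} - \frac{291}{5}\right) \left(15691 + 5398\right) = \left(- \frac{64319}{20}\right) 21089 = - \frac{1356423391}{20}$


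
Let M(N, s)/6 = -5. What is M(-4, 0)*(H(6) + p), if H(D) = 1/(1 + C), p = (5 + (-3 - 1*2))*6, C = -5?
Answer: 15/2 ≈ 7.5000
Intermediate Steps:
M(N, s) = -30 (M(N, s) = 6*(-5) = -30)
p = 0 (p = (5 + (-3 - 2))*6 = (5 - 5)*6 = 0*6 = 0)
H(D) = -¼ (H(D) = 1/(1 - 5) = 1/(-4) = -¼)
M(-4, 0)*(H(6) + p) = -30*(-¼ + 0) = -30*(-¼) = 15/2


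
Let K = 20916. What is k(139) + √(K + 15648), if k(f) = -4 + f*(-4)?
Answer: -560 + 2*√9141 ≈ -368.78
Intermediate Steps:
k(f) = -4 - 4*f
k(139) + √(K + 15648) = (-4 - 4*139) + √(20916 + 15648) = (-4 - 556) + √36564 = -560 + 2*√9141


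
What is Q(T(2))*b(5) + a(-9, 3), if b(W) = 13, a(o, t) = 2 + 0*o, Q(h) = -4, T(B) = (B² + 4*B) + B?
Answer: -50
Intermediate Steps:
T(B) = B² + 5*B
a(o, t) = 2 (a(o, t) = 2 + 0 = 2)
Q(T(2))*b(5) + a(-9, 3) = -4*13 + 2 = -52 + 2 = -50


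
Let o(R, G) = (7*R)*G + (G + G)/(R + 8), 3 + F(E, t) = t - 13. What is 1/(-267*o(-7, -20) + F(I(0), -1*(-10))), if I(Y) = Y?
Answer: -1/250986 ≈ -3.9843e-6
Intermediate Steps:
F(E, t) = -16 + t (F(E, t) = -3 + (t - 13) = -3 + (-13 + t) = -16 + t)
o(R, G) = 2*G/(8 + R) + 7*G*R (o(R, G) = 7*G*R + (2*G)/(8 + R) = 7*G*R + 2*G/(8 + R) = 2*G/(8 + R) + 7*G*R)
1/(-267*o(-7, -20) + F(I(0), -1*(-10))) = 1/(-(-5340)*(2 + 7*(-7)² + 56*(-7))/(8 - 7) + (-16 - 1*(-10))) = 1/(-(-5340)*(2 + 7*49 - 392)/1 + (-16 + 10)) = 1/(-(-5340)*(2 + 343 - 392) - 6) = 1/(-(-5340)*(-47) - 6) = 1/(-267*940 - 6) = 1/(-250980 - 6) = 1/(-250986) = -1/250986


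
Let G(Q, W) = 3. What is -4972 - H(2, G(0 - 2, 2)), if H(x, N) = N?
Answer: -4975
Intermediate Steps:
-4972 - H(2, G(0 - 2, 2)) = -4972 - 1*3 = -4972 - 3 = -4975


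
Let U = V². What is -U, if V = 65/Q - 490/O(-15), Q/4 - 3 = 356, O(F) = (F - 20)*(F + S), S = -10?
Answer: -341473441/1288810000 ≈ -0.26495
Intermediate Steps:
O(F) = (-20 + F)*(-10 + F) (O(F) = (F - 20)*(F - 10) = (-20 + F)*(-10 + F))
Q = 1436 (Q = 12 + 4*356 = 12 + 1424 = 1436)
V = -18479/35900 (V = 65/1436 - 490/(200 + (-15)² - 30*(-15)) = 65*(1/1436) - 490/(200 + 225 + 450) = 65/1436 - 490/875 = 65/1436 - 490*1/875 = 65/1436 - 14/25 = -18479/35900 ≈ -0.51474)
U = 341473441/1288810000 (U = (-18479/35900)² = 341473441/1288810000 ≈ 0.26495)
-U = -1*341473441/1288810000 = -341473441/1288810000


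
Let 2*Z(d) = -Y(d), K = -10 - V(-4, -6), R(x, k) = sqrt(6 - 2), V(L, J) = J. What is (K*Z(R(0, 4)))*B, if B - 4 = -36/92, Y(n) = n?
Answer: 332/23 ≈ 14.435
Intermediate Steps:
R(x, k) = 2 (R(x, k) = sqrt(4) = 2)
B = 83/23 (B = 4 - 36/92 = 4 - 36*1/92 = 4 - 9/23 = 83/23 ≈ 3.6087)
K = -4 (K = -10 - 1*(-6) = -10 + 6 = -4)
Z(d) = -d/2 (Z(d) = (-d)/2 = -d/2)
(K*Z(R(0, 4)))*B = -(-2)*2*(83/23) = -4*(-1)*(83/23) = 4*(83/23) = 332/23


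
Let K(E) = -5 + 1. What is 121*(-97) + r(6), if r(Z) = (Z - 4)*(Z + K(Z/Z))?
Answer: -11733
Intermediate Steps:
K(E) = -4
r(Z) = (-4 + Z)**2 (r(Z) = (Z - 4)*(Z - 4) = (-4 + Z)*(-4 + Z) = (-4 + Z)**2)
121*(-97) + r(6) = 121*(-97) + (16 + 6**2 - 8*6) = -11737 + (16 + 36 - 48) = -11737 + 4 = -11733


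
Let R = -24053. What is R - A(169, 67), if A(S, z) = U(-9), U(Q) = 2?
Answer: -24055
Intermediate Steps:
A(S, z) = 2
R - A(169, 67) = -24053 - 1*2 = -24053 - 2 = -24055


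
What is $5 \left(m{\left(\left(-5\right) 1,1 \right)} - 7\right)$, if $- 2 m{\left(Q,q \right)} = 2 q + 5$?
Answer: $- \frac{105}{2} \approx -52.5$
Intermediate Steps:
$m{\left(Q,q \right)} = - \frac{5}{2} - q$ ($m{\left(Q,q \right)} = - \frac{2 q + 5}{2} = - \frac{5 + 2 q}{2} = - \frac{5}{2} - q$)
$5 \left(m{\left(\left(-5\right) 1,1 \right)} - 7\right) = 5 \left(\left(- \frac{5}{2} - 1\right) - 7\right) = 5 \left(- \frac{7}{2} - 7\right) = 5 \left(- \frac{21}{2}\right) = - \frac{105}{2}$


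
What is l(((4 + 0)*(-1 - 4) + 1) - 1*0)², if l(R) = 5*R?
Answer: 9025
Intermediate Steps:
l(((4 + 0)*(-1 - 4) + 1) - 1*0)² = (5*(((4 + 0)*(-1 - 4) + 1) - 1*0))² = (5*((4*(-5) + 1) + 0))² = (5*((-20 + 1) + 0))² = (5*(-19 + 0))² = (5*(-19))² = (-95)² = 9025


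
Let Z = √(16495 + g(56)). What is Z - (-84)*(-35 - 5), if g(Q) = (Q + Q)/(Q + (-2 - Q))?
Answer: -3360 + √16439 ≈ -3231.8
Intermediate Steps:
g(Q) = -Q (g(Q) = (2*Q)/(-2) = (2*Q)*(-½) = -Q)
Z = √16439 (Z = √(16495 - 1*56) = √(16495 - 56) = √16439 ≈ 128.21)
Z - (-84)*(-35 - 5) = √16439 - (-84)*(-35 - 5) = √16439 - (-84)*(-40) = √16439 - 1*3360 = √16439 - 3360 = -3360 + √16439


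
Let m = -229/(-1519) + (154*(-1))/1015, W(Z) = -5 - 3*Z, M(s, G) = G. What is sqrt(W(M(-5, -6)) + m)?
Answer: 11*sqrt(106360690)/31465 ≈ 3.6054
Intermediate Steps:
m = -213/220255 (m = -229*(-1/1519) - 154*1/1015 = 229/1519 - 22/145 = -213/220255 ≈ -0.00096706)
sqrt(W(M(-5, -6)) + m) = sqrt((-5 - 3*(-6)) - 213/220255) = sqrt((-5 + 18) - 213/220255) = sqrt(13 - 213/220255) = sqrt(2863102/220255) = 11*sqrt(106360690)/31465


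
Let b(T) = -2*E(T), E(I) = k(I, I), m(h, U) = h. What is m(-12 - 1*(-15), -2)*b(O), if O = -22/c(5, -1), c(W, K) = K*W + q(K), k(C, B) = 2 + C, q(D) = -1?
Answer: -34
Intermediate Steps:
c(W, K) = -1 + K*W (c(W, K) = K*W - 1 = -1 + K*W)
O = 11/3 (O = -22/(-1 - 1*5) = -22/(-1 - 5) = -22/(-6) = -22*(-⅙) = 11/3 ≈ 3.6667)
E(I) = 2 + I
b(T) = -4 - 2*T (b(T) = -2*(2 + T) = -4 - 2*T)
m(-12 - 1*(-15), -2)*b(O) = (-12 - 1*(-15))*(-4 - 2*11/3) = (-12 + 15)*(-4 - 22/3) = 3*(-34/3) = -34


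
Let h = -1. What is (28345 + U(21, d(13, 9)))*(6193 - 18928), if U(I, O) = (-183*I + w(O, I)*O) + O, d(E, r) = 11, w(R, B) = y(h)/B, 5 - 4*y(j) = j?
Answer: -4370562855/14 ≈ -3.1218e+8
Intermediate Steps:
y(j) = 5/4 - j/4
w(R, B) = 3/(2*B) (w(R, B) = (5/4 - ¼*(-1))/B = (5/4 + ¼)/B = 3/(2*B))
U(I, O) = O - 183*I + 3*O/(2*I) (U(I, O) = (-183*I + (3/(2*I))*O) + O = (-183*I + 3*O/(2*I)) + O = O - 183*I + 3*O/(2*I))
(28345 + U(21, d(13, 9)))*(6193 - 18928) = (28345 + (11 - 183*21 + (3/2)*11/21))*(6193 - 18928) = (28345 + (11 - 3843 + (3/2)*11*(1/21)))*(-12735) = (28345 + (11 - 3843 + 11/14))*(-12735) = (28345 - 53637/14)*(-12735) = (343193/14)*(-12735) = -4370562855/14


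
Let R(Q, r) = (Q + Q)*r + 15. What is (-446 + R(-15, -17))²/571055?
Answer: 6241/571055 ≈ 0.010929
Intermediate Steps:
R(Q, r) = 15 + 2*Q*r (R(Q, r) = (2*Q)*r + 15 = 2*Q*r + 15 = 15 + 2*Q*r)
(-446 + R(-15, -17))²/571055 = (-446 + (15 + 2*(-15)*(-17)))²/571055 = (-446 + (15 + 510))²*(1/571055) = (-446 + 525)²*(1/571055) = 79²*(1/571055) = 6241*(1/571055) = 6241/571055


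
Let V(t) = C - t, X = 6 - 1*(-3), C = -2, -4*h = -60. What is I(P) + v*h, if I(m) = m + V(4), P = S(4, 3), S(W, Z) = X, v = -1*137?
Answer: -2052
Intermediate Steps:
h = 15 (h = -¼*(-60) = 15)
v = -137
X = 9 (X = 6 + 3 = 9)
S(W, Z) = 9
P = 9
V(t) = -2 - t
I(m) = -6 + m (I(m) = m + (-2 - 1*4) = m + (-2 - 4) = m - 6 = -6 + m)
I(P) + v*h = (-6 + 9) - 137*15 = 3 - 2055 = -2052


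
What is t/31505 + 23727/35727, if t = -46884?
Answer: -309168511/375193045 ≈ -0.82403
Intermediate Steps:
t/31505 + 23727/35727 = -46884/31505 + 23727/35727 = -46884*1/31505 + 23727*(1/35727) = -46884/31505 + 7909/11909 = -309168511/375193045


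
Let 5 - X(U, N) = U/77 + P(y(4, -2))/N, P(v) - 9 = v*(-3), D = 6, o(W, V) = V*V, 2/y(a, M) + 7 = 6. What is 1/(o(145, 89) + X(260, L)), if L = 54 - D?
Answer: 1232/9760287 ≈ 0.00012623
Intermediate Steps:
y(a, M) = -2 (y(a, M) = 2/(-7 + 6) = 2/(-1) = 2*(-1) = -2)
o(W, V) = V**2
P(v) = 9 - 3*v (P(v) = 9 + v*(-3) = 9 - 3*v)
L = 48 (L = 54 - 1*6 = 54 - 6 = 48)
X(U, N) = 5 - 15/N - U/77 (X(U, N) = 5 - (U/77 + (9 - 3*(-2))/N) = 5 - (U*(1/77) + (9 + 6)/N) = 5 - (U/77 + 15/N) = 5 - (15/N + U/77) = 5 + (-15/N - U/77) = 5 - 15/N - U/77)
1/(o(145, 89) + X(260, L)) = 1/(89**2 + (5 - 15/48 - 1/77*260)) = 1/(7921 + (5 - 15*1/48 - 260/77)) = 1/(7921 + (5 - 5/16 - 260/77)) = 1/(7921 + 1615/1232) = 1/(9760287/1232) = 1232/9760287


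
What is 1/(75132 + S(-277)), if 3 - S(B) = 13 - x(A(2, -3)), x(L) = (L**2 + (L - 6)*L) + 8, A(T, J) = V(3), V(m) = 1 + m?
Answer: 1/75138 ≈ 1.3309e-5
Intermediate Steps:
A(T, J) = 4 (A(T, J) = 1 + 3 = 4)
x(L) = 8 + L**2 + L*(-6 + L) (x(L) = (L**2 + (-6 + L)*L) + 8 = (L**2 + L*(-6 + L)) + 8 = 8 + L**2 + L*(-6 + L))
S(B) = 6 (S(B) = 3 - (13 - (8 - 6*4 + 2*4**2)) = 3 - (13 - (8 - 24 + 2*16)) = 3 - (13 - (8 - 24 + 32)) = 3 - (13 - 1*16) = 3 - (13 - 16) = 3 - 1*(-3) = 3 + 3 = 6)
1/(75132 + S(-277)) = 1/(75132 + 6) = 1/75138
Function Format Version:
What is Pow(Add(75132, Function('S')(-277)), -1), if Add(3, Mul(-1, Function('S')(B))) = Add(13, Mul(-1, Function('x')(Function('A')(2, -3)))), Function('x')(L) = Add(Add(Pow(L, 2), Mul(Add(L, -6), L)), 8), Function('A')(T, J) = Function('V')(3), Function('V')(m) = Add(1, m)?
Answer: Rational(1, 75138) ≈ 1.3309e-5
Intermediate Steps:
Function('A')(T, J) = 4 (Function('A')(T, J) = Add(1, 3) = 4)
Function('x')(L) = Add(8, Pow(L, 2), Mul(L, Add(-6, L))) (Function('x')(L) = Add(Add(Pow(L, 2), Mul(Add(-6, L), L)), 8) = Add(Add(Pow(L, 2), Mul(L, Add(-6, L))), 8) = Add(8, Pow(L, 2), Mul(L, Add(-6, L))))
Function('S')(B) = 6 (Function('S')(B) = Add(3, Mul(-1, Add(13, Mul(-1, Add(8, Mul(-6, 4), Mul(2, Pow(4, 2))))))) = Add(3, Mul(-1, Add(13, Mul(-1, Add(8, -24, Mul(2, 16)))))) = Add(3, Mul(-1, Add(13, Mul(-1, Add(8, -24, 32))))) = Add(3, Mul(-1, Add(13, Mul(-1, 16)))) = Add(3, Mul(-1, Add(13, -16))) = Add(3, Mul(-1, -3)) = Add(3, 3) = 6)
Pow(Add(75132, Function('S')(-277)), -1) = Pow(Add(75132, 6), -1) = Pow(75138, -1) = Rational(1, 75138)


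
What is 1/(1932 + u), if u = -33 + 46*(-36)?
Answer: 1/243 ≈ 0.0041152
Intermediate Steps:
u = -1689 (u = -33 - 1656 = -1689)
1/(1932 + u) = 1/(1932 - 1689) = 1/243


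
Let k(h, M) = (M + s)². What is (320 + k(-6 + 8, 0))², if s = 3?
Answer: 108241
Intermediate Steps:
k(h, M) = (3 + M)² (k(h, M) = (M + 3)² = (3 + M)²)
(320 + k(-6 + 8, 0))² = (320 + (3 + 0)²)² = (320 + 3²)² = (320 + 9)² = 329² = 108241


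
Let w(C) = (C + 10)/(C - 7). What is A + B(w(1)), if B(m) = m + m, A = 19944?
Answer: 59821/3 ≈ 19940.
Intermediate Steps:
w(C) = (10 + C)/(-7 + C)
B(m) = 2*m
A + B(w(1)) = 19944 + 2*((10 + 1)/(-7 + 1)) = 19944 + 2*(11/(-6)) = 19944 + 2*(-⅙*11) = 19944 + 2*(-11/6) = 19944 - 11/3 = 59821/3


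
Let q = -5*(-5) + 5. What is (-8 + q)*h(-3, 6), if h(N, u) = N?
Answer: -66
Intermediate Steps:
q = 30 (q = 25 + 5 = 30)
(-8 + q)*h(-3, 6) = (-8 + 30)*(-3) = 22*(-3) = -66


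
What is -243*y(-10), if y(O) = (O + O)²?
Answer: -97200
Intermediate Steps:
y(O) = 4*O² (y(O) = (2*O)² = 4*O²)
-243*y(-10) = -972*(-10)² = -972*100 = -243*400 = -97200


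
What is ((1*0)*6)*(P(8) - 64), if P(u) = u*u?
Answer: 0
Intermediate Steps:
P(u) = u²
((1*0)*6)*(P(8) - 64) = ((1*0)*6)*(8² - 64) = (0*6)*(64 - 64) = 0*0 = 0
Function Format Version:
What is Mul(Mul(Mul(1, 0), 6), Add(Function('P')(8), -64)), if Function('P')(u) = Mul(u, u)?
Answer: 0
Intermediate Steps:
Function('P')(u) = Pow(u, 2)
Mul(Mul(Mul(1, 0), 6), Add(Function('P')(8), -64)) = Mul(Mul(Mul(1, 0), 6), Add(Pow(8, 2), -64)) = Mul(Mul(0, 6), Add(64, -64)) = Mul(0, 0) = 0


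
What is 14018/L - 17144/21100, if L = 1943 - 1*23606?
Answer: -166792568/114272325 ≈ -1.4596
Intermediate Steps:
L = -21663 (L = 1943 - 23606 = -21663)
14018/L - 17144/21100 = 14018/(-21663) - 17144/21100 = 14018*(-1/21663) - 17144*1/21100 = -14018/21663 - 4286/5275 = -166792568/114272325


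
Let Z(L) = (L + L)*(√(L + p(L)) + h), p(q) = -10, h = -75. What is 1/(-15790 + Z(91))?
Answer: -1/27802 ≈ -3.5969e-5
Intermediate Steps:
Z(L) = 2*L*(-75 + √(-10 + L)) (Z(L) = (L + L)*(√(L - 10) - 75) = (2*L)*(√(-10 + L) - 75) = (2*L)*(-75 + √(-10 + L)) = 2*L*(-75 + √(-10 + L)))
1/(-15790 + Z(91)) = 1/(-15790 + 2*91*(-75 + √(-10 + 91))) = 1/(-15790 + 2*91*(-75 + √81)) = 1/(-15790 + 2*91*(-75 + 9)) = 1/(-15790 + 2*91*(-66)) = 1/(-15790 - 12012) = 1/(-27802) = -1/27802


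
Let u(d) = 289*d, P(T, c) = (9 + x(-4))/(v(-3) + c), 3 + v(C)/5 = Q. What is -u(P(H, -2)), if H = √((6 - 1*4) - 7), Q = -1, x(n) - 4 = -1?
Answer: 1734/11 ≈ 157.64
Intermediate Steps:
x(n) = 3 (x(n) = 4 - 1 = 3)
v(C) = -20 (v(C) = -15 + 5*(-1) = -15 - 5 = -20)
H = I*√5 (H = √((6 - 4) - 7) = √(2 - 7) = √(-5) = I*√5 ≈ 2.2361*I)
P(T, c) = 12/(-20 + c) (P(T, c) = (9 + 3)/(-20 + c) = 12/(-20 + c))
-u(P(H, -2)) = -289*12/(-20 - 2) = -289*12/(-22) = -289*12*(-1/22) = -289*(-6)/11 = -1*(-1734/11) = 1734/11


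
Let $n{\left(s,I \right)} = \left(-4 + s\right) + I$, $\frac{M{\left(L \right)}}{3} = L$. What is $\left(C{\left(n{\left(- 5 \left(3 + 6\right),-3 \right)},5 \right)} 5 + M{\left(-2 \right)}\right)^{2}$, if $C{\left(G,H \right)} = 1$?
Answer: $1$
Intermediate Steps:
$M{\left(L \right)} = 3 L$
$n{\left(s,I \right)} = -4 + I + s$
$\left(C{\left(n{\left(- 5 \left(3 + 6\right),-3 \right)},5 \right)} 5 + M{\left(-2 \right)}\right)^{2} = \left(1 \cdot 5 + 3 \left(-2\right)\right)^{2} = \left(5 - 6\right)^{2} = \left(-1\right)^{2} = 1$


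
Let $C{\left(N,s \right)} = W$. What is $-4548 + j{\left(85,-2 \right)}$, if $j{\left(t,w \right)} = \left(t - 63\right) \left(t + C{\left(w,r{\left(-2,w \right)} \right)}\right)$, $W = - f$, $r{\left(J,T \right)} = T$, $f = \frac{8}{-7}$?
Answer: $- \frac{18570}{7} \approx -2652.9$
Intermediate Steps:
$f = - \frac{8}{7}$ ($f = 8 \left(- \frac{1}{7}\right) = - \frac{8}{7} \approx -1.1429$)
$W = \frac{8}{7}$ ($W = \left(-1\right) \left(- \frac{8}{7}\right) = \frac{8}{7} \approx 1.1429$)
$C{\left(N,s \right)} = \frac{8}{7}$
$j{\left(t,w \right)} = \left(-63 + t\right) \left(\frac{8}{7} + t\right)$ ($j{\left(t,w \right)} = \left(t - 63\right) \left(t + \frac{8}{7}\right) = \left(-63 + t\right) \left(\frac{8}{7} + t\right)$)
$-4548 + j{\left(85,-2 \right)} = -4548 - \left(\frac{37309}{7} - 7225\right) = -4548 - - \frac{13266}{7} = -4548 + \frac{13266}{7} = - \frac{18570}{7}$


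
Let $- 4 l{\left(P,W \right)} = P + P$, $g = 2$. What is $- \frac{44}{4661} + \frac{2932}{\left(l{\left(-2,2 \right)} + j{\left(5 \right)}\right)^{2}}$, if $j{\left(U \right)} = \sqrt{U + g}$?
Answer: $\frac{27331708}{41949} - \frac{1466 \sqrt{7}}{9} \approx 220.58$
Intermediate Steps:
$l{\left(P,W \right)} = - \frac{P}{2}$ ($l{\left(P,W \right)} = - \frac{P + P}{4} = - \frac{2 P}{4} = - \frac{P}{2}$)
$j{\left(U \right)} = \sqrt{2 + U}$ ($j{\left(U \right)} = \sqrt{U + 2} = \sqrt{2 + U}$)
$- \frac{44}{4661} + \frac{2932}{\left(l{\left(-2,2 \right)} + j{\left(5 \right)}\right)^{2}} = - \frac{44}{4661} + \frac{2932}{\left(\left(- \frac{1}{2}\right) \left(-2\right) + \sqrt{2 + 5}\right)^{2}} = \left(-44\right) \frac{1}{4661} + \frac{2932}{\left(1 + \sqrt{7}\right)^{2}} = - \frac{44}{4661} + \frac{2932}{\left(1 + \sqrt{7}\right)^{2}}$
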